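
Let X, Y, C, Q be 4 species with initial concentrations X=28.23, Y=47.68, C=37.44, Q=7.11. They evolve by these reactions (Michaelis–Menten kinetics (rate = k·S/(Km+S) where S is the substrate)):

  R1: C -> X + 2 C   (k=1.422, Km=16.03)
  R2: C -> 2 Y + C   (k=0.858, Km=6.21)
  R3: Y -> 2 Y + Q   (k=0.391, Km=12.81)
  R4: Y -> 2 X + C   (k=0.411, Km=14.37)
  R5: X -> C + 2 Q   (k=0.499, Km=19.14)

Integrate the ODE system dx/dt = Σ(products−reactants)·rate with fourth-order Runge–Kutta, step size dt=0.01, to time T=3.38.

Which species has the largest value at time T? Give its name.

Dominant species at T: Y

RK4 with dt=0.01: 338 steps to T=3.38. Trajectory (selected grid times):
t=0.00: X=28.23 Y=47.68 C=37.44 Q=7.11
t=0.38: X=28.74 Y=48.24 C=38.05 Q=7.45
t=0.75: X=29.23 Y=48.78 C=38.65 Q=7.79
t=1.13: X=29.74 Y=49.34 C=39.27 Q=8.14
t=1.50: X=30.24 Y=49.89 C=39.88 Q=8.48
t=1.88: X=30.75 Y=50.45 C=40.50 Q=8.83
t=2.25: X=31.25 Y=51.00 C=41.11 Q=9.17
t=2.63: X=31.77 Y=51.56 C=41.74 Q=9.53
t=3.00: X=32.27 Y=52.11 C=42.36 Q=9.88
t=3.38: X=32.79 Y=52.68 C=42.99 Q=10.23
At T=3.38: X=32.79 Y=52.68 C=42.99 Q=10.23; the largest is Y.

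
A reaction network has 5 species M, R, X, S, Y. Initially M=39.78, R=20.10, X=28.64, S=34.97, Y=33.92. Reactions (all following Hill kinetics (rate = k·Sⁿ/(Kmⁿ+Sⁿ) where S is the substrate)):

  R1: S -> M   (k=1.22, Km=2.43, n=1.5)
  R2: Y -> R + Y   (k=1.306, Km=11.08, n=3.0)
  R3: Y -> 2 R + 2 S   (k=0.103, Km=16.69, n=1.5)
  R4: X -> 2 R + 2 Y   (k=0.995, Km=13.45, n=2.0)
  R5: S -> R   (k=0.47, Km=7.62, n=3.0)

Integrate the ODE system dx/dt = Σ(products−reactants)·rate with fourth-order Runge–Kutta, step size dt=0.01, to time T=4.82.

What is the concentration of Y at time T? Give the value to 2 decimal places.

Y at T = 41.18

RK4 with dt=0.01: 482 steps to T=4.82. Trajectory (selected grid times):
t=0.00: M=39.78 R=20.10 X=28.64 S=34.97 Y=33.92
t=0.54: M=40.43 R=21.99 X=28.20 S=34.16 Y=34.76
t=1.07: M=41.06 R=23.85 X=27.77 S=33.36 Y=35.57
t=1.61: M=41.71 R=25.74 X=27.34 S=32.54 Y=36.40
t=2.14: M=42.34 R=27.59 X=26.92 S=31.75 Y=37.20
t=2.68: M=42.99 R=29.47 X=26.49 S=30.94 Y=38.02
t=3.21: M=43.62 R=31.31 X=26.07 S=30.15 Y=38.81
t=3.75: M=44.26 R=33.18 X=25.65 S=29.34 Y=39.61
t=4.28: M=44.89 R=35.02 X=25.23 S=28.55 Y=40.39
t=4.82: M=45.54 R=36.88 X=24.82 S=27.75 Y=41.18
Read off Y at T=4.82: 41.18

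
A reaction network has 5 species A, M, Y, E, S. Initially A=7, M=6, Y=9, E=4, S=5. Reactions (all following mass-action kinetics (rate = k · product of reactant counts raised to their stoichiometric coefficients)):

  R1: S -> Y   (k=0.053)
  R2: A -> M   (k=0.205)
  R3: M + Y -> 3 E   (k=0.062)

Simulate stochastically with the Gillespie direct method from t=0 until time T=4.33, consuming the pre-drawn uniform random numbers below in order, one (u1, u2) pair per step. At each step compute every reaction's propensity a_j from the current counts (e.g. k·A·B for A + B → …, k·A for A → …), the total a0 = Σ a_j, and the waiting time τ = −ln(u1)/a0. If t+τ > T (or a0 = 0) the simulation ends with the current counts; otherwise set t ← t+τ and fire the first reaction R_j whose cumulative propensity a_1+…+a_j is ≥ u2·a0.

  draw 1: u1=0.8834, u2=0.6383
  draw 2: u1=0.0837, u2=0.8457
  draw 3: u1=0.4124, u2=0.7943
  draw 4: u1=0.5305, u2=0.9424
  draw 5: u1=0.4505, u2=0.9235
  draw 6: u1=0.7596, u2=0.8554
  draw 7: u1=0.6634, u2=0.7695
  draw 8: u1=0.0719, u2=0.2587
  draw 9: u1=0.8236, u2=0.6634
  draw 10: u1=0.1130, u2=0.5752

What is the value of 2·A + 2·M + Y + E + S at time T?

Value at T = 44

Check how each reaction changes W = 2·A + 2·M + Y + E + S (weight of products minus weight of reactants):
R1: S -> Y: (1·1) − (1·1) = 1 − 1 = 0
R2: A -> M: (2·1) − (2·1) = 2 − 2 = 0
R3: M + Y -> 3 E: (1·3) − (2·1 + 1·1) = 3 − 3 = 0
Every reaction leaves W unchanged, so W is conserved and no simulation is needed: W(T) = W(0) = 2·7 + 2·6 + 9 + 4 + 5 = 44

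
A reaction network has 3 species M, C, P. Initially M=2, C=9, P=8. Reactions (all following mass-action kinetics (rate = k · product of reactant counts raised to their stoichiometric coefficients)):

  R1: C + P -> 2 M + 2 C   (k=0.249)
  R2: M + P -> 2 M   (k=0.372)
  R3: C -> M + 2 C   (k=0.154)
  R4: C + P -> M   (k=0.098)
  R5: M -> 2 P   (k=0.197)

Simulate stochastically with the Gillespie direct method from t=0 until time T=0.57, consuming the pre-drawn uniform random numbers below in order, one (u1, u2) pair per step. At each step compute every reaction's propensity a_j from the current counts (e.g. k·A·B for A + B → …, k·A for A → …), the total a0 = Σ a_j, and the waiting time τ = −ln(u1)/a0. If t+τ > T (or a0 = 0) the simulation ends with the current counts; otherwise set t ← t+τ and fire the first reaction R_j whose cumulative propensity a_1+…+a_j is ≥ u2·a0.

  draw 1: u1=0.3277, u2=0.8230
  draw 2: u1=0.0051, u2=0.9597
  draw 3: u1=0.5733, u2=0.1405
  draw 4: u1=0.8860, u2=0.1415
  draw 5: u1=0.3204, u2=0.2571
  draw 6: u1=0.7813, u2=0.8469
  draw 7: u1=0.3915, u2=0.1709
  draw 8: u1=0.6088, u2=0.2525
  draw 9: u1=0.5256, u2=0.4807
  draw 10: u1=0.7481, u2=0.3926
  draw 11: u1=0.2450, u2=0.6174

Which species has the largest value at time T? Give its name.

t=0.000: M=2 C=9 P=8
Draw 1: a1=17.928, a2=5.952, a3=1.386, a4=7.056, a5=0.394, a0=32.716; τ=−ln(0.3277)/32.716=0.034 → t=0.034; u2·a0=0.8230·32.716=26.925; a1+…+a3=25.266 < 26.925 ≤ a1+…+a4=32.322 → R4 fires; M=3 C=8 P=7
Draw 2: a1=13.944, a2=7.812, a3=1.232, a4=5.488, a5=0.591, a0=29.067; τ=−ln(0.0051)/29.067=0.182 → t=0.216; u2·a0=0.9597·29.067=27.896; a1+…+a3=22.988 < 27.896 ≤ a1+…+a4=28.476 → R4 fires; M=4 C=7 P=6
Draw 3: a1=10.458, a2=8.928, a3=1.078, a4=4.116, a5=0.788, a0=25.368; τ=−ln(0.5733)/25.368=0.022 → t=0.238; u2·a0=0.1405·25.368=3.564 ≤ a1=10.458 → R1 fires; M=6 C=8 P=5
Draw 4: a1=9.960, a2=11.160, a3=1.232, a4=3.920, a5=1.182, a0=27.454; τ=−ln(0.8860)/27.454=0.004 → t=0.242; u2·a0=0.1415·27.454=3.885 ≤ a1=9.960 → R1 fires; M=8 C=9 P=4
Draw 5: a1=8.964, a2=11.904, a3=1.386, a4=3.528, a5=1.576, a0=27.358; τ=−ln(0.3204)/27.358=0.042 → t=0.284; u2·a0=0.2571·27.358=7.034 ≤ a1=8.964 → R1 fires; M=10 C=10 P=3
Draw 6: a1=7.470, a2=11.160, a3=1.540, a4=2.940, a5=1.970, a0=25.080; τ=−ln(0.7813)/25.080=0.010 → t=0.293; u2·a0=0.8469·25.080=21.240; a1+…+a3=20.170 < 21.240 ≤ a1+…+a4=23.110 → R4 fires; M=11 C=9 P=2
Draw 7: a1=4.482, a2=8.184, a3=1.386, a4=1.764, a5=2.167, a0=17.983; τ=−ln(0.3915)/17.983=0.052 → t=0.346; u2·a0=0.1709·17.983=3.073 ≤ a1=4.482 → R1 fires; M=13 C=10 P=1
Draw 8: a1=2.490, a2=4.836, a3=1.540, a4=0.980, a5=2.561, a0=12.407; τ=−ln(0.6088)/12.407=0.040 → t=0.386; u2·a0=0.2525·12.407=3.133; a1=2.490 < 3.133 ≤ a1+a2=7.326 → R2 fires; M=14 C=10 P=0
Draw 9: a1=0.000, a2=0.000, a3=1.540, a4=0.000, a5=2.758, a0=4.298; τ=−ln(0.5256)/4.298=0.150 → t=0.535; u2·a0=0.4807·4.298=2.066; a1+…+a4=1.540 < 2.066 ≤ a1+…+a5=4.298 → R5 fires; M=13 C=10 P=2
Draw 10: a1=4.980, a2=9.672, a3=1.540, a4=1.960, a5=2.561, a0=20.713; τ=−ln(0.7481)/20.713=0.014 → t=0.549; u2·a0=0.3926·20.713=8.132; a1=4.980 < 8.132 ≤ a1+a2=14.652 → R2 fires; M=14 C=10 P=1
Draw 11: a1=2.490, a2=5.208, a3=1.540, a4=0.980, a5=2.758, a0=12.976; τ=−ln(0.2450)/12.976=0.108 → t=0.658 > T=0.57: stop.
At T=0.57: M=14 C=10 P=1; the largest is M.

Dominant species at T: M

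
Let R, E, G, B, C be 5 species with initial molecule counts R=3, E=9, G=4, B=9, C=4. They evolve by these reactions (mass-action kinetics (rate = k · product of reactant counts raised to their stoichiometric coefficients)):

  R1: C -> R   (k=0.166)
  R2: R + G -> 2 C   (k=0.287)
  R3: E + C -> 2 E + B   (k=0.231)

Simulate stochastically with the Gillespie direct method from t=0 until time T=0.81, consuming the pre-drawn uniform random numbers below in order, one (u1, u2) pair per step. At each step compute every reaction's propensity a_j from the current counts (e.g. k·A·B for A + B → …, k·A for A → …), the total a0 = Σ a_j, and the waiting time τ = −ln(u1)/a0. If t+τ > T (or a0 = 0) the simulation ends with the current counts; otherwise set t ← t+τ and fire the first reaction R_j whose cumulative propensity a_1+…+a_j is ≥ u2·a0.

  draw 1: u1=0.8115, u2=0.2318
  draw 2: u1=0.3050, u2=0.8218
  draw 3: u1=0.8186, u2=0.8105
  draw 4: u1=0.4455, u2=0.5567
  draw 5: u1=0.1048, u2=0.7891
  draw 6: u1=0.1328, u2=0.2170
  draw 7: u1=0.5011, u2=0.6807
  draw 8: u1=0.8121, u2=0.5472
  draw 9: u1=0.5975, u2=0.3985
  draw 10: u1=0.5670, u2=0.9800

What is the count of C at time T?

C at T = 1

t=0.000: R=3 E=9 G=4 B=9 C=4
Draw 1: a1=0.664, a2=3.444, a3=8.316, a0=12.424; τ=−ln(0.8115)/12.424=0.017 → t=0.017; u2·a0=0.2318·12.424=2.880; a1=0.664 < 2.880 ≤ a1+a2=4.108 → R2 fires; R=2 E=9 G=3 B=9 C=6
Draw 2: a1=0.996, a2=1.722, a3=12.474, a0=15.192; τ=−ln(0.3050)/15.192=0.078 → t=0.095; u2·a0=0.8218·15.192=12.485; a1+a2=2.718 < 12.485 ≤ a1+…+a3=15.192 → R3 fires; R=2 E=10 G=3 B=10 C=5
Draw 3: a1=0.830, a2=1.722, a3=11.550, a0=14.102; τ=−ln(0.8186)/14.102=0.014 → t=0.109; u2·a0=0.8105·14.102=11.430; a1+a2=2.552 < 11.430 ≤ a1+…+a3=14.102 → R3 fires; R=2 E=11 G=3 B=11 C=4
Draw 4: a1=0.664, a2=1.722, a3=10.164, a0=12.550; τ=−ln(0.4455)/12.550=0.064 → t=0.174; u2·a0=0.5567·12.550=6.987; a1+a2=2.386 < 6.987 ≤ a1+…+a3=12.550 → R3 fires; R=2 E=12 G=3 B=12 C=3
Draw 5: a1=0.498, a2=1.722, a3=8.316, a0=10.536; τ=−ln(0.1048)/10.536=0.214 → t=0.388; u2·a0=0.7891·10.536=8.314; a1+a2=2.220 < 8.314 ≤ a1+…+a3=10.536 → R3 fires; R=2 E=13 G=3 B=13 C=2
Draw 6: a1=0.332, a2=1.722, a3=6.006, a0=8.060; τ=−ln(0.1328)/8.060=0.250 → t=0.638; u2·a0=0.2170·8.060=1.749; a1=0.332 < 1.749 ≤ a1+a2=2.054 → R2 fires; R=1 E=13 G=2 B=13 C=4
Draw 7: a1=0.664, a2=0.574, a3=12.012, a0=13.250; τ=−ln(0.5011)/13.250=0.052 → t=0.690; u2·a0=0.6807·13.250=9.019; a1+a2=1.238 < 9.019 ≤ a1+…+a3=13.250 → R3 fires; R=1 E=14 G=2 B=14 C=3
Draw 8: a1=0.498, a2=0.574, a3=9.702, a0=10.774; τ=−ln(0.8121)/10.774=0.019 → t=0.710; u2·a0=0.5472·10.774=5.896; a1+a2=1.072 < 5.896 ≤ a1+…+a3=10.774 → R3 fires; R=1 E=15 G=2 B=15 C=2
Draw 9: a1=0.332, a2=0.574, a3=6.930, a0=7.836; τ=−ln(0.5975)/7.836=0.066 → t=0.775; u2·a0=0.3985·7.836=3.123; a1+a2=0.906 < 3.123 ≤ a1+…+a3=7.836 → R3 fires; R=1 E=16 G=2 B=16 C=1
Draw 10: a1=0.166, a2=0.574, a3=3.696, a0=4.436; τ=−ln(0.5670)/4.436=0.128 → t=0.903 > T=0.81: stop.
Read off C at T=0.81: 1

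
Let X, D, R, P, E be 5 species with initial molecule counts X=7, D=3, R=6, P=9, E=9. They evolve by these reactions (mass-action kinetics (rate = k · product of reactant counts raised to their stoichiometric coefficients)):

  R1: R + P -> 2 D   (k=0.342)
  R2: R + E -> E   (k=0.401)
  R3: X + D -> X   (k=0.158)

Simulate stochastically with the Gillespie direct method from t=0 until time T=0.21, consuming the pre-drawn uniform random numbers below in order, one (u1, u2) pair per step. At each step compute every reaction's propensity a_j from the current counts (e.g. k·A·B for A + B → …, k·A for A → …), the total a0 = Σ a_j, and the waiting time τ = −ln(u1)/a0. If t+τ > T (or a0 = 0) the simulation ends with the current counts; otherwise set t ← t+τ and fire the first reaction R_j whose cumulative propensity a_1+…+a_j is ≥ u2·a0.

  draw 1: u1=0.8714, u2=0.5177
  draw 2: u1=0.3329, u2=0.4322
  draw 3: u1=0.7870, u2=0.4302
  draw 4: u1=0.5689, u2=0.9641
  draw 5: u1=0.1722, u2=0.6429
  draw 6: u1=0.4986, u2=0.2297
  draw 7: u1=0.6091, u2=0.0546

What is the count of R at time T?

R at T = 1

t=0.000: X=7 D=3 R=6 P=9 E=9
Draw 1: a1=18.468, a2=21.654, a3=3.318, a0=43.440; τ=−ln(0.8714)/43.440=0.003 → t=0.003; u2·a0=0.5177·43.440=22.489; a1=18.468 < 22.489 ≤ a1+a2=40.122 → R2 fires; X=7 D=3 R=5 P=9 E=9
Draw 2: a1=15.390, a2=18.045, a3=3.318, a0=36.753; τ=−ln(0.3329)/36.753=0.030 → t=0.033; u2·a0=0.4322·36.753=15.885; a1=15.390 < 15.885 ≤ a1+a2=33.435 → R2 fires; X=7 D=3 R=4 P=9 E=9
Draw 3: a1=12.312, a2=14.436, a3=3.318, a0=30.066; τ=−ln(0.7870)/30.066=0.008 → t=0.041; u2·a0=0.4302·30.066=12.934; a1=12.312 < 12.934 ≤ a1+a2=26.748 → R2 fires; X=7 D=3 R=3 P=9 E=9
Draw 4: a1=9.234, a2=10.827, a3=3.318, a0=23.379; τ=−ln(0.5689)/23.379=0.024 → t=0.065; u2·a0=0.9641·23.379=22.540; a1+a2=20.061 < 22.540 ≤ a1+…+a3=23.379 → R3 fires; X=7 D=2 R=3 P=9 E=9
Draw 5: a1=9.234, a2=10.827, a3=2.212, a0=22.273; τ=−ln(0.1722)/22.273=0.079 → t=0.144; u2·a0=0.6429·22.273=14.319; a1=9.234 < 14.319 ≤ a1+a2=20.061 → R2 fires; X=7 D=2 R=2 P=9 E=9
Draw 6: a1=6.156, a2=7.218, a3=2.212, a0=15.586; τ=−ln(0.4986)/15.586=0.045 → t=0.189; u2·a0=0.2297·15.586=3.580 ≤ a1=6.156 → R1 fires; X=7 D=4 R=1 P=8 E=9
Draw 7: a1=2.736, a2=3.609, a3=4.424, a0=10.769; τ=−ln(0.6091)/10.769=0.046 → t=0.235 > T=0.21: stop.
Read off R at T=0.21: 1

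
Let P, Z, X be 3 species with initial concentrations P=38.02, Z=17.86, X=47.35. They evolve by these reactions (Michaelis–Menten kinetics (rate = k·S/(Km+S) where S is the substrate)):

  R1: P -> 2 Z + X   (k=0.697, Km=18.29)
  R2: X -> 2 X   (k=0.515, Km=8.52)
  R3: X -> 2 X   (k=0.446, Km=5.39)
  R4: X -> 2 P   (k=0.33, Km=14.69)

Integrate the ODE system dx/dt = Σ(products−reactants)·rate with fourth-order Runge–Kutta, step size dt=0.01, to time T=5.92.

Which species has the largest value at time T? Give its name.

Dominant species at T: X

RK4 with dt=0.01: 592 steps to T=5.92. Trajectory (selected grid times):
t=0.00: P=38.02 Z=17.86 X=47.35
t=0.66: P=38.04 Z=18.48 X=48.05
t=1.32: P=38.07 Z=19.10 X=48.74
t=1.97: P=38.09 Z=19.71 X=49.43
t=2.63: P=38.12 Z=20.34 X=50.13
t=3.29: P=38.14 Z=20.96 X=50.83
t=3.95: P=38.17 Z=21.58 X=51.53
t=4.60: P=38.20 Z=22.19 X=52.22
t=5.26: P=38.23 Z=22.81 X=52.92
t=5.92: P=38.26 Z=23.44 X=53.62
At T=5.92: P=38.26 Z=23.44 X=53.62; the largest is X.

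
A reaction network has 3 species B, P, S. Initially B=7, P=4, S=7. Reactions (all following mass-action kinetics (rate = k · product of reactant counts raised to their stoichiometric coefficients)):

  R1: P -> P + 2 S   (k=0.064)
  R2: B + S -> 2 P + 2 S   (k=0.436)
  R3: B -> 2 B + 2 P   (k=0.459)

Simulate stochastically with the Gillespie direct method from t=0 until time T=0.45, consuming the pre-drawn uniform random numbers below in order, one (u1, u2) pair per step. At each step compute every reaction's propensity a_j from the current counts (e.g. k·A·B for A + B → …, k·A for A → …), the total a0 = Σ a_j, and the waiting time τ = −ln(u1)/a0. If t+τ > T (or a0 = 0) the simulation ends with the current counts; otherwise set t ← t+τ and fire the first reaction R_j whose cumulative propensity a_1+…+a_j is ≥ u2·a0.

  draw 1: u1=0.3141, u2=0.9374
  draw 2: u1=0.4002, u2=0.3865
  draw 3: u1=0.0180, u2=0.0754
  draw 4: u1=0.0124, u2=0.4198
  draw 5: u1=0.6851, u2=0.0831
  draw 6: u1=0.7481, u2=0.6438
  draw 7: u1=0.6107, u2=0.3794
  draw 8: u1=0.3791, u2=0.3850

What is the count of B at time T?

t=0.000: B=7 P=4 S=7
Draw 1: a1=0.256, a2=21.364, a3=3.213, a0=24.833; τ=−ln(0.3141)/24.833=0.047 → t=0.047; u2·a0=0.9374·24.833=23.278; a1+a2=21.620 < 23.278 ≤ a1+…+a3=24.833 → R3 fires; B=8 P=6 S=7
Draw 2: a1=0.384, a2=24.416, a3=3.672, a0=28.472; τ=−ln(0.4002)/28.472=0.032 → t=0.079; u2·a0=0.3865·28.472=11.004; a1=0.384 < 11.004 ≤ a1+a2=24.800 → R2 fires; B=7 P=8 S=8
Draw 3: a1=0.512, a2=24.416, a3=3.213, a0=28.141; τ=−ln(0.0180)/28.141=0.143 → t=0.222; u2·a0=0.0754·28.141=2.122; a1=0.512 < 2.122 ≤ a1+a2=24.928 → R2 fires; B=6 P=10 S=9
Draw 4: a1=0.640, a2=23.544, a3=2.754, a0=26.938; τ=−ln(0.0124)/26.938=0.163 → t=0.385; u2·a0=0.4198·26.938=11.309; a1=0.640 < 11.309 ≤ a1+a2=24.184 → R2 fires; B=5 P=12 S=10
Draw 5: a1=0.768, a2=21.800, a3=2.295, a0=24.863; τ=−ln(0.6851)/24.863=0.015 → t=0.400; u2·a0=0.0831·24.863=2.066; a1=0.768 < 2.066 ≤ a1+a2=22.568 → R2 fires; B=4 P=14 S=11
Draw 6: a1=0.896, a2=19.184, a3=1.836, a0=21.916; τ=−ln(0.7481)/21.916=0.013 → t=0.413; u2·a0=0.6438·21.916=14.110; a1=0.896 < 14.110 ≤ a1+a2=20.080 → R2 fires; B=3 P=16 S=12
Draw 7: a1=1.024, a2=15.696, a3=1.377, a0=18.097; τ=−ln(0.6107)/18.097=0.027 → t=0.440; u2·a0=0.3794·18.097=6.866; a1=1.024 < 6.866 ≤ a1+a2=16.720 → R2 fires; B=2 P=18 S=13
Draw 8: a1=1.152, a2=11.336, a3=0.918, a0=13.406; τ=−ln(0.3791)/13.406=0.072 → t=0.513 > T=0.45: stop.
Read off B at T=0.45: 2

B at T = 2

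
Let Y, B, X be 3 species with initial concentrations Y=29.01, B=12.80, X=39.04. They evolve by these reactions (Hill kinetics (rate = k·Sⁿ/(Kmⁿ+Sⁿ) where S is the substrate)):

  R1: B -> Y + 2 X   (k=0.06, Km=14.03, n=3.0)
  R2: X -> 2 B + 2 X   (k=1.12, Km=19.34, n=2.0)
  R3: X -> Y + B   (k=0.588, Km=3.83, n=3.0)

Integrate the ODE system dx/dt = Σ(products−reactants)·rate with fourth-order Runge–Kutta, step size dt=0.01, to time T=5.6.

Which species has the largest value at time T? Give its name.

Dominant species at T: X

RK4 with dt=0.01: 560 steps to T=5.6. Trajectory (selected grid times):
t=0.00: Y=29.01 B=12.80 X=39.04
t=0.62: Y=29.39 B=14.26 X=39.27
t=1.24: Y=29.78 B=15.73 X=39.51
t=1.87: Y=30.17 B=17.21 X=39.75
t=2.49: Y=30.56 B=18.68 X=40.00
t=3.11: Y=30.95 B=20.14 X=40.25
t=3.73: Y=31.34 B=21.61 X=40.51
t=4.36: Y=31.74 B=23.10 X=40.78
t=4.98: Y=32.14 B=24.56 X=41.04
t=5.60: Y=32.53 B=26.03 X=41.31
At T=5.6: Y=32.53 B=26.03 X=41.31; the largest is X.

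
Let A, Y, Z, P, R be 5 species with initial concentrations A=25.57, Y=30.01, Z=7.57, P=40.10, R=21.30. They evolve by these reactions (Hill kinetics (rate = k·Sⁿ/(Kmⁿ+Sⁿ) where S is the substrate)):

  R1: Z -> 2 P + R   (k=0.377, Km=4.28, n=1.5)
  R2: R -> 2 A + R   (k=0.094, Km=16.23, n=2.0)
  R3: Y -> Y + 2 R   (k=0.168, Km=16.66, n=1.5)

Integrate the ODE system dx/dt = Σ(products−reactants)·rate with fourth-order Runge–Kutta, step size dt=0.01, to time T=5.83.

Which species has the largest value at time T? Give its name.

Dominant species at T: P

RK4 with dt=0.01: 583 steps to T=5.83. Trajectory (selected grid times):
t=0.00: A=25.57 Y=30.01 Z=7.57 P=40.10 R=21.30
t=0.65: A=25.65 Y=30.01 Z=7.40 P=40.44 R=21.63
t=1.30: A=25.73 Y=30.01 Z=7.23 P=40.78 R=21.95
t=1.94: A=25.80 Y=30.01 Z=7.06 P=41.11 R=22.27
t=2.59: A=25.88 Y=30.01 Z=6.90 P=41.44 R=22.59
t=3.24: A=25.97 Y=30.01 Z=6.74 P=41.77 R=22.90
t=3.89: A=26.05 Y=30.01 Z=6.57 P=42.09 R=23.22
t=4.53: A=26.13 Y=30.01 Z=6.42 P=42.41 R=23.53
t=5.18: A=26.21 Y=30.01 Z=6.26 P=42.72 R=23.84
t=5.83: A=26.30 Y=30.01 Z=6.10 P=43.03 R=24.15
At T=5.83: A=26.30 Y=30.01 Z=6.10 P=43.03 R=24.15; the largest is P.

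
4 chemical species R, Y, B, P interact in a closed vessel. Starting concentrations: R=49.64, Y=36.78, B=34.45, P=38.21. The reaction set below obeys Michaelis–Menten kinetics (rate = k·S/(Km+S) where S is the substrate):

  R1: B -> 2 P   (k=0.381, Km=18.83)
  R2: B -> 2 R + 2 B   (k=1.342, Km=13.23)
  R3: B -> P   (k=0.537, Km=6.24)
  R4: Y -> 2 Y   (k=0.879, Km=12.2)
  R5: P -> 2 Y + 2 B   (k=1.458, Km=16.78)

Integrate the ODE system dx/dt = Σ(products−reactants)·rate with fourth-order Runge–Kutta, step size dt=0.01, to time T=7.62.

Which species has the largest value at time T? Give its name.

RK4 with dt=0.01: 762 steps to T=7.62. Trajectory (selected grid times):
t=0.00: R=49.64 Y=36.78 B=34.45 P=38.21
t=0.85: R=51.30 Y=39.07 B=36.40 P=38.16
t=1.69: R=52.97 Y=41.33 B=38.34 P=38.12
t=2.54: R=54.67 Y=43.64 B=40.30 P=38.09
t=3.39: R=56.40 Y=45.94 B=42.26 P=38.07
t=4.23: R=58.13 Y=48.23 B=44.21 P=38.06
t=5.08: R=59.89 Y=50.55 B=46.18 P=38.06
t=5.93: R=61.67 Y=52.87 B=48.16 P=38.07
t=6.77: R=63.45 Y=55.18 B=50.12 P=38.08
t=7.62: R=65.26 Y=57.51 B=52.10 P=38.10
At T=7.62: R=65.26 Y=57.51 B=52.10 P=38.10; the largest is R.

Dominant species at T: R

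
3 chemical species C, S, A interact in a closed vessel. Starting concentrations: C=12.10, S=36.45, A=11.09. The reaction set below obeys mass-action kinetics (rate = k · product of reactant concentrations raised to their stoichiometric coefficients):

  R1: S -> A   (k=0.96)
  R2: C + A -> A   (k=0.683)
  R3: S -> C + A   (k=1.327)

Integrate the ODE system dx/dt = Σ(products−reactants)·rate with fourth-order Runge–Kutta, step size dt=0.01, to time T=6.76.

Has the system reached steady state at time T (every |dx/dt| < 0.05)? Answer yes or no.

RK4 with dt=0.01: 676 steps to T=6.76. Trajectory (selected grid times):
t=0.00: C=12.10 S=36.45 A=11.09
t=0.75: C=0.34 S=6.56 A=40.98
t=1.50: C=0.05 S=1.18 A=46.36
t=2.25: C=0.01 S=0.21 A=47.33
t=3.00: C=0.00 S=0.04 A=47.50
t=3.76: C=0.00 S=0.01 A=47.53
t=4.51: C=0.00 S=0.00 A=47.54
t=5.26: C=0.00 S=0.00 A=47.54
t=6.01: C=0.00 S=0.00 A=47.54
t=6.76: C=0.00 S=0.00 A=47.54
Rates at T: R1=0.0000, R2=0.0000, R3=0.0000
dx/dt at T (Σ net stoichiometry × rate): C=-0.0000, S=-0.0000, A=+0.0000
Largest |dx/dt| is |-0.0000| (S) < 0.05 → steady.

Steady state at T: yes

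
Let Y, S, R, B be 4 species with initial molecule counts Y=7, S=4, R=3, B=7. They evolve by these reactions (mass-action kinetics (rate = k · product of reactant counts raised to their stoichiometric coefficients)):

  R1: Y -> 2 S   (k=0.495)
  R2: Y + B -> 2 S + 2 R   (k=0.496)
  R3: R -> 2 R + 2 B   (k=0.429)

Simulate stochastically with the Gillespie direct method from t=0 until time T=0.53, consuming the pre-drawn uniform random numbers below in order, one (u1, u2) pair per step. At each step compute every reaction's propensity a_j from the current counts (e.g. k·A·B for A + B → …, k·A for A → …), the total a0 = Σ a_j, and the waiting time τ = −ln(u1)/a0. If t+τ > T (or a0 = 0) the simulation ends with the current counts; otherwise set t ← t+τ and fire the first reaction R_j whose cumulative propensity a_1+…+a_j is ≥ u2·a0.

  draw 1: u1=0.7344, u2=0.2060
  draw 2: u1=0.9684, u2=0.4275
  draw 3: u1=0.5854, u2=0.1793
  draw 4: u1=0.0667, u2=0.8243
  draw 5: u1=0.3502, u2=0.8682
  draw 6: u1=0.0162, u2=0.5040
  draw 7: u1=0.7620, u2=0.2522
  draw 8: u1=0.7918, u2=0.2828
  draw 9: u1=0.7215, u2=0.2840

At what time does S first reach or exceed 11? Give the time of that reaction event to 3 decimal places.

t=0.000: Y=7 S=4 R=3 B=7
Draw 1: a1=3.465, a2=24.304, a3=1.287, a0=29.056; τ=−ln(0.7344)/29.056=0.011 → t=0.011; u2·a0=0.2060·29.056=5.986; a1=3.465 < 5.986 ≤ a1+a2=27.769 → R2 fires; Y=6 S=6 R=5 B=6
Draw 2: a1=2.970, a2=17.856, a3=2.145, a0=22.971; τ=−ln(0.9684)/22.971=0.001 → t=0.012; u2·a0=0.4275·22.971=9.820; a1=2.970 < 9.820 ≤ a1+a2=20.826 → R2 fires; Y=5 S=8 R=7 B=5
Draw 3: a1=2.475, a2=12.400, a3=3.003, a0=17.878; τ=−ln(0.5854)/17.878=0.030 → t=0.042; u2·a0=0.1793·17.878=3.206; a1=2.475 < 3.206 ≤ a1+a2=14.875 → R2 fires; Y=4 S=10 R=9 B=4
Draw 4: a1=1.980, a2=7.936, a3=3.861, a0=13.777; τ=−ln(0.0667)/13.777=0.197 → t=0.238; u2·a0=0.8243·13.777=11.356; a1+a2=9.916 < 11.356 ≤ a1+…+a3=13.777 → R3 fires; Y=4 S=10 R=10 B=6
Draw 5: a1=1.980, a2=11.904, a3=4.290, a0=18.174; τ=−ln(0.3502)/18.174=0.058 → t=0.296; u2·a0=0.8682·18.174=15.779; a1+a2=13.884 < 15.779 ≤ a1+…+a3=18.174 → R3 fires; Y=4 S=10 R=11 B=8
Draw 6: a1=1.980, a2=15.872, a3=4.719, a0=22.571; τ=−ln(0.0162)/22.571=0.183 → t=0.479; u2·a0=0.5040·22.571=11.376; a1=1.980 < 11.376 ≤ a1+a2=17.852 → R2 fires; Y=3 S=12 R=13 B=7
Draw 7: a1=1.485, a2=10.416, a3=5.577, a0=17.478; τ=−ln(0.7620)/17.478=0.016 → t=0.494; u2·a0=0.2522·17.478=4.408; a1=1.485 < 4.408 ≤ a1+a2=11.901 → R2 fires; Y=2 S=14 R=15 B=6
Draw 8: a1=0.990, a2=5.952, a3=6.435, a0=13.377; τ=−ln(0.7918)/13.377=0.017 → t=0.512; u2·a0=0.2828·13.377=3.783; a1=0.990 < 3.783 ≤ a1+a2=6.942 → R2 fires; Y=1 S=16 R=17 B=5
Draw 9: a1=0.495, a2=2.480, a3=7.293, a0=10.268; τ=−ln(0.7215)/10.268=0.032 → t=0.544 > T=0.53: stop.
S first becomes ≥ 11 when it reaches 12 at the event at t=0.479.

Threshold first reached at t = 0.479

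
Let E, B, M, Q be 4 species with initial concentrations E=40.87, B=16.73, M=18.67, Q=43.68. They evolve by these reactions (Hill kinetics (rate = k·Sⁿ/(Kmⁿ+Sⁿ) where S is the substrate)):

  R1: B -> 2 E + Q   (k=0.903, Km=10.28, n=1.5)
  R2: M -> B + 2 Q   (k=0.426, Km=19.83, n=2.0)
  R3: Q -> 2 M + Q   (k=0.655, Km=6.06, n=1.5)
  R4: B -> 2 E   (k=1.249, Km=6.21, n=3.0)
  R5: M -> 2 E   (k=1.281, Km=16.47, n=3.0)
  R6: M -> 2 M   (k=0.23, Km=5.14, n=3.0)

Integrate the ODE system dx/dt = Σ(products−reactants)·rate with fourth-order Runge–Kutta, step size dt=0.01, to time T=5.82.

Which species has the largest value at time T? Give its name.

RK4 with dt=0.01: 582 steps to T=5.82. Trajectory (selected grid times):
t=0.00: E=40.87 B=16.73 M=18.67 Q=43.68
t=0.65: E=44.19 B=15.70 M=19.00 Q=44.33
t=1.29: E=47.43 B=14.71 M=19.31 Q=44.97
t=1.94: E=50.69 B=13.74 M=19.61 Q=45.60
t=2.59: E=53.91 B=12.79 M=19.91 Q=46.23
t=3.23: E=57.04 B=11.89 M=20.19 Q=46.83
t=3.88: E=60.16 B=11.02 M=20.46 Q=47.43
t=4.53: E=63.22 B=10.18 M=20.73 Q=48.02
t=5.17: E=66.15 B=9.41 M=20.98 Q=48.58
t=5.82: E=69.03 B=8.68 M=21.24 Q=49.14
At T=5.82: E=69.03 B=8.68 M=21.24 Q=49.14; the largest is E.

Dominant species at T: E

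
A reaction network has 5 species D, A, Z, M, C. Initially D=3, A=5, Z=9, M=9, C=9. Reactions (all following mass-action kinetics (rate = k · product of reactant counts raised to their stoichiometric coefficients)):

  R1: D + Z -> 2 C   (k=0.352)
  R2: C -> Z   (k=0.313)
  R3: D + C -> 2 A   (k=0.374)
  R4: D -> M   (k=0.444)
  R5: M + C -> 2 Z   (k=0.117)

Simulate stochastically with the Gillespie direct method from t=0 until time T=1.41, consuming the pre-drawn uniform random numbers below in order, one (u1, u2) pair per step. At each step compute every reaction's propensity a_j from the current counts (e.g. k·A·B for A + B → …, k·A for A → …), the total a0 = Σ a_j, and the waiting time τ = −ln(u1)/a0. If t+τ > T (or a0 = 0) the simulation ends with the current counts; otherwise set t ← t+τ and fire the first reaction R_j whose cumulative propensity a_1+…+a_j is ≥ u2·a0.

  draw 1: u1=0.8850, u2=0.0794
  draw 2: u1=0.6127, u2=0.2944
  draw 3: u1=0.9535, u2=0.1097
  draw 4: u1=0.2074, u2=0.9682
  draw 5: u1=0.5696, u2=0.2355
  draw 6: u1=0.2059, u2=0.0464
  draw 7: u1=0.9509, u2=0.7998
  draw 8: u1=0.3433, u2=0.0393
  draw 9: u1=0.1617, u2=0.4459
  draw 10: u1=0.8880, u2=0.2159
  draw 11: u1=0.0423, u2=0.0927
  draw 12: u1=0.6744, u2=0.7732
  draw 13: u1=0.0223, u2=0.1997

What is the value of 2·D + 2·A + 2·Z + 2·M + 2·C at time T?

Check how each reaction changes W = 2·D + 2·A + 2·Z + 2·M + 2·C (weight of products minus weight of reactants):
R1: D + Z -> 2 C: (2·2) − (2·1 + 2·1) = 4 − 4 = 0
R2: C -> Z: (2·1) − (2·1) = 2 − 2 = 0
R3: D + C -> 2 A: (2·2) − (2·1 + 2·1) = 4 − 4 = 0
R4: D -> M: (2·1) − (2·1) = 2 − 2 = 0
R5: M + C -> 2 Z: (2·2) − (2·1 + 2·1) = 4 − 4 = 0
Every reaction leaves W unchanged, so W is conserved and no simulation is needed: W(T) = W(0) = 2·3 + 2·5 + 2·9 + 2·9 + 2·9 = 70

Value at T = 70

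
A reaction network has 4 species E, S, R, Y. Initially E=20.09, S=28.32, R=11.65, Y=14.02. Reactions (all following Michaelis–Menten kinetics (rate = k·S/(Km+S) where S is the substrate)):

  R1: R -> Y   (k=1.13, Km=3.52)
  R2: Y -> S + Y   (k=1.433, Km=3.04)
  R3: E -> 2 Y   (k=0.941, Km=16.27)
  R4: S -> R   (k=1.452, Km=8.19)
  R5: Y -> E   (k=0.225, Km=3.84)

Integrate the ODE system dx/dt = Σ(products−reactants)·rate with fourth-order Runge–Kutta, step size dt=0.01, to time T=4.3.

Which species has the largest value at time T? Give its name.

RK4 with dt=0.01: 430 steps to T=4.3. Trajectory (selected grid times):
t=0.00: E=20.09 S=28.32 R=11.65 Y=14.02
t=0.48: E=19.93 S=28.35 R=11.77 Y=14.85
t=0.96: E=19.76 S=28.38 R=11.90 Y=15.68
t=1.43: E=19.61 S=28.42 R=12.02 Y=16.49
t=1.91: E=19.45 S=28.46 R=12.14 Y=17.31
t=2.39: E=19.29 S=28.50 R=12.26 Y=18.14
t=2.87: E=19.14 S=28.55 R=12.38 Y=18.96
t=3.34: E=18.99 S=28.61 R=12.49 Y=19.76
t=3.82: E=18.83 S=28.66 R=12.61 Y=20.58
t=4.30: E=18.68 S=28.72 R=12.73 Y=21.40
At T=4.3: E=18.68 S=28.72 R=12.73 Y=21.40; the largest is S.

Dominant species at T: S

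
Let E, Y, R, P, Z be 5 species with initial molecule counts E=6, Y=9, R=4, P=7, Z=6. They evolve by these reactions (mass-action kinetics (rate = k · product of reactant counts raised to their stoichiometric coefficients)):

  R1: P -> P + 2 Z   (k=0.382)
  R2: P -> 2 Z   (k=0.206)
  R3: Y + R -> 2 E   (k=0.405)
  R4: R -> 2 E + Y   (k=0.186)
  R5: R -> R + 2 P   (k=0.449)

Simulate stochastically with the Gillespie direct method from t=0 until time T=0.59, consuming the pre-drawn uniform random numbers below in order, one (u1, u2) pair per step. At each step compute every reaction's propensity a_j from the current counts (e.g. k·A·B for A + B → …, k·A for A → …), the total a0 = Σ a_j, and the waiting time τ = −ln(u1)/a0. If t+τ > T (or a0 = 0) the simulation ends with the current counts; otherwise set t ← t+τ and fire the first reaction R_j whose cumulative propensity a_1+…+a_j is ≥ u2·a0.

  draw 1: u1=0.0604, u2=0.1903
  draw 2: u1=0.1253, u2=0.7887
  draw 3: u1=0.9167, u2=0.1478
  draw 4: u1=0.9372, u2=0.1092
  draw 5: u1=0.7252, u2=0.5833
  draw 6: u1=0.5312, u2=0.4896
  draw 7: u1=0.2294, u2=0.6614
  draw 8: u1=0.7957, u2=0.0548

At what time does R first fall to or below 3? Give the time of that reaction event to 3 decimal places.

Threshold first reached at t = 0.233

t=0.000: E=6 Y=9 R=4 P=7 Z=6
Draw 1: a1=2.674, a2=1.442, a3=14.580, a4=0.744, a5=1.796, a0=21.236; τ=−ln(0.0604)/21.236=0.132 → t=0.132; u2·a0=0.1903·21.236=4.041; a1=2.674 < 4.041 ≤ a1+a2=4.116 → R2 fires; E=6 Y=9 R=4 P=6 Z=8
Draw 2: a1=2.292, a2=1.236, a3=14.580, a4=0.744, a5=1.796, a0=20.648; τ=−ln(0.1253)/20.648=0.101 → t=0.233; u2·a0=0.7887·20.648=16.285; a1+a2=3.528 < 16.285 ≤ a1+…+a3=18.108 → R3 fires; E=8 Y=8 R=3 P=6 Z=8
Draw 3: a1=2.292, a2=1.236, a3=9.720, a4=0.558, a5=1.347, a0=15.153; τ=−ln(0.9167)/15.153=0.006 → t=0.239; u2·a0=0.1478·15.153=2.240 ≤ a1=2.292 → R1 fires; E=8 Y=8 R=3 P=6 Z=10
Draw 4: a1=2.292, a2=1.236, a3=9.720, a4=0.558, a5=1.347, a0=15.153; τ=−ln(0.9372)/15.153=0.004 → t=0.243; u2·a0=0.1092·15.153=1.655 ≤ a1=2.292 → R1 fires; E=8 Y=8 R=3 P=6 Z=12
Draw 5: a1=2.292, a2=1.236, a3=9.720, a4=0.558, a5=1.347, a0=15.153; τ=−ln(0.7252)/15.153=0.021 → t=0.264; u2·a0=0.5833·15.153=8.839; a1+a2=3.528 < 8.839 ≤ a1+…+a3=13.248 → R3 fires; E=10 Y=7 R=2 P=6 Z=12
Draw 6: a1=2.292, a2=1.236, a3=5.670, a4=0.372, a5=0.898, a0=10.468; τ=−ln(0.5312)/10.468=0.060 → t=0.324; u2·a0=0.4896·10.468=5.125; a1+a2=3.528 < 5.125 ≤ a1+…+a3=9.198 → R3 fires; E=12 Y=6 R=1 P=6 Z=12
Draw 7: a1=2.292, a2=1.236, a3=2.430, a4=0.186, a5=0.449, a0=6.593; τ=−ln(0.2294)/6.593=0.223 → t=0.548; u2·a0=0.6614·6.593=4.361; a1+a2=3.528 < 4.361 ≤ a1+…+a3=5.958 → R3 fires; E=14 Y=5 R=0 P=6 Z=12
Draw 8: a1=2.292, a2=1.236, a3=0.000, a4=0.000, a5=0.000, a0=3.528; τ=−ln(0.7957)/3.528=0.065 → t=0.613 > T=0.59: stop.
R first becomes ≤ 3 when it reaches 3 at the event at t=0.233.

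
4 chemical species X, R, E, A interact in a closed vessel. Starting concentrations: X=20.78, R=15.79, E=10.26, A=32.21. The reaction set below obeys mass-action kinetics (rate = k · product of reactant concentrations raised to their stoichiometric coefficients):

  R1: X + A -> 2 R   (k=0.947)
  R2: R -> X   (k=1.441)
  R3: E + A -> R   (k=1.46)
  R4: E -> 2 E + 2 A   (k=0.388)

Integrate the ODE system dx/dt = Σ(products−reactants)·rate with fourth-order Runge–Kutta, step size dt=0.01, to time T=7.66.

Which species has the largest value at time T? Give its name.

RK4 with dt=0.01: 766 steps to T=7.66. Trajectory (selected grid times):
t=0.00: X=20.78 R=15.79 E=10.26 A=32.21
t=0.85: X=46.45 R=23.08 E=0.91 A=0.02
t=1.70: X=62.63 R=7.61 E=1.25 A=0.02
t=2.55: X=67.84 R=3.35 E=1.69 A=0.02
t=3.40: X=70.00 R=2.50 E=2.29 A=0.03
t=4.26: X=71.51 R=2.76 E=3.08 A=0.03
t=5.11: X=73.12 R=3.49 E=4.10 A=0.04
t=5.96: X=75.19 R=4.52 E=5.37 A=0.05
t=6.81: X=77.91 R=5.83 E=6.95 A=0.06
t=7.66: X=81.50 R=7.42 E=8.86 A=0.08
At T=7.66: X=81.50 R=7.42 E=8.86 A=0.08; the largest is X.

Dominant species at T: X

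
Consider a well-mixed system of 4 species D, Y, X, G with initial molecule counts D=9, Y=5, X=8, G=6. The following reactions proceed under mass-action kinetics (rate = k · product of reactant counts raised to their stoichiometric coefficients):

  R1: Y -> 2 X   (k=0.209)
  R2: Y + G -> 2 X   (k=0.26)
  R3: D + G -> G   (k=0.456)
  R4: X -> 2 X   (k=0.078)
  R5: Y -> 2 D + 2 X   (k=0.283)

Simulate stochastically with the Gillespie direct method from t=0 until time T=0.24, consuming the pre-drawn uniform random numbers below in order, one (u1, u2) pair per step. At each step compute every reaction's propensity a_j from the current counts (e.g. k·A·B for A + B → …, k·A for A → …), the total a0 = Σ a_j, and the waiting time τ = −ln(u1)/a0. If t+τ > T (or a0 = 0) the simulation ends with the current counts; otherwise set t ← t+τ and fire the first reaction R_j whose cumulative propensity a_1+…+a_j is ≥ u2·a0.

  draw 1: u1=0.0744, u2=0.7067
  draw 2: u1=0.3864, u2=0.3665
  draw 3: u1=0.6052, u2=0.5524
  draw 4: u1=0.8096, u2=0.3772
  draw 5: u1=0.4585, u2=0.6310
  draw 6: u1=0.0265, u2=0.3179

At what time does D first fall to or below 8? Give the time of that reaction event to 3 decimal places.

Threshold first reached at t = 0.073

t=0.000: D=9 Y=5 X=8 G=6
Draw 1: a1=1.045, a2=7.800, a3=24.624, a4=0.624, a5=1.415, a0=35.508; τ=−ln(0.0744)/35.508=0.073 → t=0.073; u2·a0=0.7067·35.508=25.094; a1+a2=8.845 < 25.094 ≤ a1+…+a3=33.469 → R3 fires; D=8 Y=5 X=8 G=6
Draw 2: a1=1.045, a2=7.800, a3=21.888, a4=0.624, a5=1.415, a0=32.772; τ=−ln(0.3864)/32.772=0.029 → t=0.102; u2·a0=0.3665·32.772=12.011; a1+a2=8.845 < 12.011 ≤ a1+…+a3=30.733 → R3 fires; D=7 Y=5 X=8 G=6
Draw 3: a1=1.045, a2=7.800, a3=19.152, a4=0.624, a5=1.415, a0=30.036; τ=−ln(0.6052)/30.036=0.017 → t=0.119; u2·a0=0.5524·30.036=16.592; a1+a2=8.845 < 16.592 ≤ a1+…+a3=27.997 → R3 fires; D=6 Y=5 X=8 G=6
Draw 4: a1=1.045, a2=7.800, a3=16.416, a4=0.624, a5=1.415, a0=27.300; τ=−ln(0.8096)/27.300=0.008 → t=0.127; u2·a0=0.3772·27.300=10.298; a1+a2=8.845 < 10.298 ≤ a1+…+a3=25.261 → R3 fires; D=5 Y=5 X=8 G=6
Draw 5: a1=1.045, a2=7.800, a3=13.680, a4=0.624, a5=1.415, a0=24.564; τ=−ln(0.4585)/24.564=0.032 → t=0.158; u2·a0=0.6310·24.564=15.500; a1+a2=8.845 < 15.500 ≤ a1+…+a3=22.525 → R3 fires; D=4 Y=5 X=8 G=6
Draw 6: a1=1.045, a2=7.800, a3=10.944, a4=0.624, a5=1.415, a0=21.828; τ=−ln(0.0265)/21.828=0.166 → t=0.325 > T=0.24: stop.
D first becomes ≤ 8 when it reaches 8 at the event at t=0.073.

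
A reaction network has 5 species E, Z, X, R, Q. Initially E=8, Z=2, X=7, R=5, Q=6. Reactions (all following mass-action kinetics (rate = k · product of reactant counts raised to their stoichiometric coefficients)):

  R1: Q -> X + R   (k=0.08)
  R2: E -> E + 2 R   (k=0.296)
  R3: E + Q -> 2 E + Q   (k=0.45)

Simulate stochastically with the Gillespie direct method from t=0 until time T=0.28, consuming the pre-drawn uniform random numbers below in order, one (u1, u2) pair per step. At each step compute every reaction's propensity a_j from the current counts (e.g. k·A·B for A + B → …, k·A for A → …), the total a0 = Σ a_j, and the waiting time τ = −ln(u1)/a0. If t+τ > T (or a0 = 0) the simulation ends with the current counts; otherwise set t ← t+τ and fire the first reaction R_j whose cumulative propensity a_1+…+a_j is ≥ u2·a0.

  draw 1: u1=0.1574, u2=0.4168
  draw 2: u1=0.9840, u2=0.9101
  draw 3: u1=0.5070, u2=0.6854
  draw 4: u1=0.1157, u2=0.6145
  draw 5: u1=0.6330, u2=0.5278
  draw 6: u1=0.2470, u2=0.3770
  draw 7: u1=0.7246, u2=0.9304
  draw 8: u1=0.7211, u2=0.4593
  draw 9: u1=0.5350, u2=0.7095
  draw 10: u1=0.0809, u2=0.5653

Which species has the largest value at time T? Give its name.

Dominant species at T: E

t=0.000: E=8 Z=2 X=7 R=5 Q=6
Draw 1: a1=0.480, a2=2.368, a3=21.600, a0=24.448; τ=−ln(0.1574)/24.448=0.076 → t=0.076; u2·a0=0.4168·24.448=10.190; a1+a2=2.848 < 10.190 ≤ a1+…+a3=24.448 → R3 fires; E=9 Z=2 X=7 R=5 Q=6
Draw 2: a1=0.480, a2=2.664, a3=24.300, a0=27.444; τ=−ln(0.9840)/27.444=0.001 → t=0.076; u2·a0=0.9101·27.444=24.977; a1+a2=3.144 < 24.977 ≤ a1+…+a3=27.444 → R3 fires; E=10 Z=2 X=7 R=5 Q=6
Draw 3: a1=0.480, a2=2.960, a3=27.000, a0=30.440; τ=−ln(0.5070)/30.440=0.022 → t=0.099; u2·a0=0.6854·30.440=20.864; a1+a2=3.440 < 20.864 ≤ a1+…+a3=30.440 → R3 fires; E=11 Z=2 X=7 R=5 Q=6
Draw 4: a1=0.480, a2=3.256, a3=29.700, a0=33.436; τ=−ln(0.1157)/33.436=0.065 → t=0.163; u2·a0=0.6145·33.436=20.546; a1+a2=3.736 < 20.546 ≤ a1+…+a3=33.436 → R3 fires; E=12 Z=2 X=7 R=5 Q=6
Draw 5: a1=0.480, a2=3.552, a3=32.400, a0=36.432; τ=−ln(0.6330)/36.432=0.013 → t=0.176; u2·a0=0.5278·36.432=19.229; a1+a2=4.032 < 19.229 ≤ a1+…+a3=36.432 → R3 fires; E=13 Z=2 X=7 R=5 Q=6
Draw 6: a1=0.480, a2=3.848, a3=35.100, a0=39.428; τ=−ln(0.2470)/39.428=0.035 → t=0.211; u2·a0=0.3770·39.428=14.864; a1+a2=4.328 < 14.864 ≤ a1+…+a3=39.428 → R3 fires; E=14 Z=2 X=7 R=5 Q=6
Draw 7: a1=0.480, a2=4.144, a3=37.800, a0=42.424; τ=−ln(0.7246)/42.424=0.008 → t=0.219; u2·a0=0.9304·42.424=39.471; a1+a2=4.624 < 39.471 ≤ a1+…+a3=42.424 → R3 fires; E=15 Z=2 X=7 R=5 Q=6
Draw 8: a1=0.480, a2=4.440, a3=40.500, a0=45.420; τ=−ln(0.7211)/45.420=0.007 → t=0.226; u2·a0=0.4593·45.420=20.861; a1+a2=4.920 < 20.861 ≤ a1+…+a3=45.420 → R3 fires; E=16 Z=2 X=7 R=5 Q=6
Draw 9: a1=0.480, a2=4.736, a3=43.200, a0=48.416; τ=−ln(0.5350)/48.416=0.013 → t=0.239; u2·a0=0.7095·48.416=34.351; a1+a2=5.216 < 34.351 ≤ a1+…+a3=48.416 → R3 fires; E=17 Z=2 X=7 R=5 Q=6
Draw 10: a1=0.480, a2=5.032, a3=45.900, a0=51.412; τ=−ln(0.0809)/51.412=0.049 → t=0.288 > T=0.28: stop.
At T=0.28: E=17 Z=2 X=7 R=5 Q=6; the largest is E.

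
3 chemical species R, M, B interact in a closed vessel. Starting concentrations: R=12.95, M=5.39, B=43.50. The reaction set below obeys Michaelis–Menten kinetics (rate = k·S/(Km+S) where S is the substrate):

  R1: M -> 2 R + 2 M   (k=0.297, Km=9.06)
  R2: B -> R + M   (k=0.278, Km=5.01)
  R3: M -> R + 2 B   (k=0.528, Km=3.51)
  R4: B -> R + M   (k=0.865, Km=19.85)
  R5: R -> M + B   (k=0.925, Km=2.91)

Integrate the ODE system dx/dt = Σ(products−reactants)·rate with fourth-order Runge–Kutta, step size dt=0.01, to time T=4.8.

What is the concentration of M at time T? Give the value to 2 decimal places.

RK4 with dt=0.01: 480 steps to T=4.8. Trajectory (selected grid times):
t=0.00: R=12.95 M=5.39 B=43.50
t=0.53: R=13.29 M=6.13 B=43.80
t=1.07: R=13.66 M=6.88 B=44.13
t=1.60: R=14.03 M=7.61 B=44.46
t=2.13: R=14.41 M=8.35 B=44.80
t=2.67: R=14.82 M=9.10 B=45.17
t=3.20: R=15.22 M=9.84 B=45.54
t=3.73: R=15.64 M=10.58 B=45.91
t=4.27: R=16.07 M=11.33 B=46.30
t=4.80: R=16.50 M=12.08 B=46.70
Read off M at T=4.8: 12.08

M at T = 12.08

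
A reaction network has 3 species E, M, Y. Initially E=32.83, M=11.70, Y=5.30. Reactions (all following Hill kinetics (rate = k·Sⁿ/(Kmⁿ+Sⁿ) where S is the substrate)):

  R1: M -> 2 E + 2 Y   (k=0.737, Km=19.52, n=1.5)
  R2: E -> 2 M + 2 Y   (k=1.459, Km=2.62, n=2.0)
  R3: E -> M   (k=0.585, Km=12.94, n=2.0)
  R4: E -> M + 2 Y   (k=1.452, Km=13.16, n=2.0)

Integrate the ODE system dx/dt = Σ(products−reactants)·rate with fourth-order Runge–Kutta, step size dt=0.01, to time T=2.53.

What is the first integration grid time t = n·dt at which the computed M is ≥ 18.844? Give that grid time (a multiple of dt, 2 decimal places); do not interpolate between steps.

RK4 with dt=0.01: 253 steps to T=2.53. Trajectory (selected grid times):
t=0.00: E=32.83 M=11.70 Y=5.30
t=0.28: E=32.07 M=12.93 Y=6.95
t=0.56: E=31.33 M=14.16 Y=8.60
t=0.84: E=30.60 M=15.37 Y=10.27
t=1.12: E=29.89 M=16.57 Y=11.94
t=1.41: E=29.17 M=17.81 Y=13.67
t=1.65: E=28.59 M=18.83 Y=15.11
t=1.66: E=28.57 M=18.87 Y=15.17
t=1.69: E=28.49 M=18.99 Y=15.35
t=1.97: E=27.83 M=20.17 Y=17.04
t=2.25: E=27.17 M=21.34 Y=18.73
t=2.53: E=26.53 M=22.49 Y=20.41
M(1.65)=18.825 < 18.844 but M(1.66)=18.868 ≥ 18.844, so the first grid time is t=1.66.

Threshold first reached at t = 1.66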